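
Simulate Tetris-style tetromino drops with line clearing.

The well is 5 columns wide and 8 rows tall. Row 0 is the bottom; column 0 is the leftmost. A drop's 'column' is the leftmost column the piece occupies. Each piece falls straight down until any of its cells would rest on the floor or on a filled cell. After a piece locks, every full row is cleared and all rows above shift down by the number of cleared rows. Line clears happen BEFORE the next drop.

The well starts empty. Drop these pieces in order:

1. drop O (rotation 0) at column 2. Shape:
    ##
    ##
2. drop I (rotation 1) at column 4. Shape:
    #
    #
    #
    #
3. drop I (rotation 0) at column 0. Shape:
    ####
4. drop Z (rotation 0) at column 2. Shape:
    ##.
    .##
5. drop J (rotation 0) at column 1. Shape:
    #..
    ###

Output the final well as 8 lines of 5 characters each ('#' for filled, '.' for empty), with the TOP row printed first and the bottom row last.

Drop 1: O rot0 at col 2 lands with bottom-row=0; cleared 0 line(s) (total 0); column heights now [0 0 2 2 0], max=2
Drop 2: I rot1 at col 4 lands with bottom-row=0; cleared 0 line(s) (total 0); column heights now [0 0 2 2 4], max=4
Drop 3: I rot0 at col 0 lands with bottom-row=2; cleared 1 line(s) (total 1); column heights now [0 0 2 2 3], max=3
Drop 4: Z rot0 at col 2 lands with bottom-row=3; cleared 0 line(s) (total 1); column heights now [0 0 5 5 4], max=5
Drop 5: J rot0 at col 1 lands with bottom-row=5; cleared 0 line(s) (total 1); column heights now [0 7 6 6 4], max=7

Answer: .....
.#...
.###.
..##.
...##
....#
..###
..###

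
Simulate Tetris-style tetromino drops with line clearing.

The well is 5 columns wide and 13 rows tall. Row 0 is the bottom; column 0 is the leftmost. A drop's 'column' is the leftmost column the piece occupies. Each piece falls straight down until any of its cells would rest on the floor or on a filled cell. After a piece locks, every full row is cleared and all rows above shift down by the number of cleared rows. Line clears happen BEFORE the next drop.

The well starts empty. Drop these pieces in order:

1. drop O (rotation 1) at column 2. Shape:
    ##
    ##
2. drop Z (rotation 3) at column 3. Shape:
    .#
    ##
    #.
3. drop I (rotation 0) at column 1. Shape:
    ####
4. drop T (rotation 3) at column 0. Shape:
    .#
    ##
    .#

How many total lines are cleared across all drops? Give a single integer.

Answer: 0

Derivation:
Drop 1: O rot1 at col 2 lands with bottom-row=0; cleared 0 line(s) (total 0); column heights now [0 0 2 2 0], max=2
Drop 2: Z rot3 at col 3 lands with bottom-row=2; cleared 0 line(s) (total 0); column heights now [0 0 2 4 5], max=5
Drop 3: I rot0 at col 1 lands with bottom-row=5; cleared 0 line(s) (total 0); column heights now [0 6 6 6 6], max=6
Drop 4: T rot3 at col 0 lands with bottom-row=6; cleared 0 line(s) (total 0); column heights now [8 9 6 6 6], max=9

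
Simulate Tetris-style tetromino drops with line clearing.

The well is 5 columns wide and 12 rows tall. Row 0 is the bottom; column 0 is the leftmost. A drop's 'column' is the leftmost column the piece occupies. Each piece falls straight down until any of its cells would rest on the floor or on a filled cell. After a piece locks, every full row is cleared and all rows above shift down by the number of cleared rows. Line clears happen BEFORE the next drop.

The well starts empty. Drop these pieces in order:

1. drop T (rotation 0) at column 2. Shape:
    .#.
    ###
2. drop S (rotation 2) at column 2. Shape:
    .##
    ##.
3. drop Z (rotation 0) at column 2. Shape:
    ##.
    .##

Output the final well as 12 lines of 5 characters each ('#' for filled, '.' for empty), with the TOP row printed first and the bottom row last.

Drop 1: T rot0 at col 2 lands with bottom-row=0; cleared 0 line(s) (total 0); column heights now [0 0 1 2 1], max=2
Drop 2: S rot2 at col 2 lands with bottom-row=2; cleared 0 line(s) (total 0); column heights now [0 0 3 4 4], max=4
Drop 3: Z rot0 at col 2 lands with bottom-row=4; cleared 0 line(s) (total 0); column heights now [0 0 6 6 5], max=6

Answer: .....
.....
.....
.....
.....
.....
..##.
...##
...##
..##.
...#.
..###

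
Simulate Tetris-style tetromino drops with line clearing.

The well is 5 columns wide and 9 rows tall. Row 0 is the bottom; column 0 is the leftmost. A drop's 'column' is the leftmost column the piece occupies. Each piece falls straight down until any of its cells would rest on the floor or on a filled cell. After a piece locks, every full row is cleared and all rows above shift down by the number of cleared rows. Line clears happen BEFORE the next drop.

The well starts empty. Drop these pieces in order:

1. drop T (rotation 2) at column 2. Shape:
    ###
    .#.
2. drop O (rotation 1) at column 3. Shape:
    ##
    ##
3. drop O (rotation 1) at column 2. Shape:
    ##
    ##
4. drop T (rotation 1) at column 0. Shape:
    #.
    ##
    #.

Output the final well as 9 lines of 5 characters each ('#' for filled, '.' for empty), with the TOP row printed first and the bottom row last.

Answer: .....
.....
.....
.....
..##.
..##.
...##
#..##
#..#.

Derivation:
Drop 1: T rot2 at col 2 lands with bottom-row=0; cleared 0 line(s) (total 0); column heights now [0 0 2 2 2], max=2
Drop 2: O rot1 at col 3 lands with bottom-row=2; cleared 0 line(s) (total 0); column heights now [0 0 2 4 4], max=4
Drop 3: O rot1 at col 2 lands with bottom-row=4; cleared 0 line(s) (total 0); column heights now [0 0 6 6 4], max=6
Drop 4: T rot1 at col 0 lands with bottom-row=0; cleared 1 line(s) (total 1); column heights now [2 0 5 5 3], max=5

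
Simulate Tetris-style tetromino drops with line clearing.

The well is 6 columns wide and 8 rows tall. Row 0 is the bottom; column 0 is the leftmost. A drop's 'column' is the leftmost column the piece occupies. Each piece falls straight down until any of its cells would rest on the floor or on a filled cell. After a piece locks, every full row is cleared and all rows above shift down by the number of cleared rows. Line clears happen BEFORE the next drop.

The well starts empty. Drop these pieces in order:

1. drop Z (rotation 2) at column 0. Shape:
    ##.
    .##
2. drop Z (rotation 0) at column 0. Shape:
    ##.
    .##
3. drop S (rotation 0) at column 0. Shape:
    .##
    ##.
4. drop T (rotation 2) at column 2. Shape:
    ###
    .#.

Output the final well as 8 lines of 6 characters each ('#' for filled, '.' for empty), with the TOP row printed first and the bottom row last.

Drop 1: Z rot2 at col 0 lands with bottom-row=0; cleared 0 line(s) (total 0); column heights now [2 2 1 0 0 0], max=2
Drop 2: Z rot0 at col 0 lands with bottom-row=2; cleared 0 line(s) (total 0); column heights now [4 4 3 0 0 0], max=4
Drop 3: S rot0 at col 0 lands with bottom-row=4; cleared 0 line(s) (total 0); column heights now [5 6 6 0 0 0], max=6
Drop 4: T rot2 at col 2 lands with bottom-row=5; cleared 0 line(s) (total 0); column heights now [5 6 7 7 7 0], max=7

Answer: ......
..###.
.###..
##....
##....
.##...
##....
.##...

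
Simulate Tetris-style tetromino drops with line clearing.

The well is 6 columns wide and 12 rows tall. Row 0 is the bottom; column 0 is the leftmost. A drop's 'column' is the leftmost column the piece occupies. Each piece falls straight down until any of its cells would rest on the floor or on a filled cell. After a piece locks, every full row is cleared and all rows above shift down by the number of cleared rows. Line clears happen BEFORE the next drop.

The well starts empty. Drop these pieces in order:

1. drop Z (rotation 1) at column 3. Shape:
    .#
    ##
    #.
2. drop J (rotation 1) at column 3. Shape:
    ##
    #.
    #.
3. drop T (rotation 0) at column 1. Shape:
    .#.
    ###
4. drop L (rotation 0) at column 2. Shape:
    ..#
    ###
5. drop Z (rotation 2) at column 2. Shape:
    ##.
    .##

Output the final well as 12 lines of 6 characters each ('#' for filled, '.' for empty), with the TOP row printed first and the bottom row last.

Drop 1: Z rot1 at col 3 lands with bottom-row=0; cleared 0 line(s) (total 0); column heights now [0 0 0 2 3 0], max=3
Drop 2: J rot1 at col 3 lands with bottom-row=2; cleared 0 line(s) (total 0); column heights now [0 0 0 5 5 0], max=5
Drop 3: T rot0 at col 1 lands with bottom-row=5; cleared 0 line(s) (total 0); column heights now [0 6 7 6 5 0], max=7
Drop 4: L rot0 at col 2 lands with bottom-row=7; cleared 0 line(s) (total 0); column heights now [0 6 8 8 9 0], max=9
Drop 5: Z rot2 at col 2 lands with bottom-row=9; cleared 0 line(s) (total 0); column heights now [0 6 11 11 10 0], max=11

Answer: ......
..##..
...##.
....#.
..###.
..#...
.###..
...##.
...#..
...##.
...##.
...#..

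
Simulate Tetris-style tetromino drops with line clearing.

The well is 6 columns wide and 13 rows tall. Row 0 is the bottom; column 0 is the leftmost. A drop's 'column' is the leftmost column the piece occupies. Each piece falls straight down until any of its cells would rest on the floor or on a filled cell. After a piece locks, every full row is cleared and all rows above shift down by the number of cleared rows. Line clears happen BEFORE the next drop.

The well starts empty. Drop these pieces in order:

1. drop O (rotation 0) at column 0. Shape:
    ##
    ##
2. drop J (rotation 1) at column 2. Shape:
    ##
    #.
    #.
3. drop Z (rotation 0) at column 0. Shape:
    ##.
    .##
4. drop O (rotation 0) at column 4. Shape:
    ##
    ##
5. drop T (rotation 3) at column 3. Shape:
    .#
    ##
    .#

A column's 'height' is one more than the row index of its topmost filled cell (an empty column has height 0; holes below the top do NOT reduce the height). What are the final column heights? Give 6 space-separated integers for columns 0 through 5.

Answer: 5 5 4 4 5 2

Derivation:
Drop 1: O rot0 at col 0 lands with bottom-row=0; cleared 0 line(s) (total 0); column heights now [2 2 0 0 0 0], max=2
Drop 2: J rot1 at col 2 lands with bottom-row=0; cleared 0 line(s) (total 0); column heights now [2 2 3 3 0 0], max=3
Drop 3: Z rot0 at col 0 lands with bottom-row=3; cleared 0 line(s) (total 0); column heights now [5 5 4 3 0 0], max=5
Drop 4: O rot0 at col 4 lands with bottom-row=0; cleared 0 line(s) (total 0); column heights now [5 5 4 3 2 2], max=5
Drop 5: T rot3 at col 3 lands with bottom-row=2; cleared 0 line(s) (total 0); column heights now [5 5 4 4 5 2], max=5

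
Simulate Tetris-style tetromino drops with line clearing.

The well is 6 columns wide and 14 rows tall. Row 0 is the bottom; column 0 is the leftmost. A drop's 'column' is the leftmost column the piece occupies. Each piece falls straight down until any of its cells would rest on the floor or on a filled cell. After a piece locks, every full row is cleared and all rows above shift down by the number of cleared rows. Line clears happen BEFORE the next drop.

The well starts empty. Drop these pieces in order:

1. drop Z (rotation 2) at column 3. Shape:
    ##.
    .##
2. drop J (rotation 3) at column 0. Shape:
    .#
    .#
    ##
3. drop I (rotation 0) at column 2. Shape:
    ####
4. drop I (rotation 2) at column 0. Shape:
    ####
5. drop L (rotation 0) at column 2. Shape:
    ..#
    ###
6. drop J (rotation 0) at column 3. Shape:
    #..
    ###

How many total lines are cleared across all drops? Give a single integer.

Answer: 0

Derivation:
Drop 1: Z rot2 at col 3 lands with bottom-row=0; cleared 0 line(s) (total 0); column heights now [0 0 0 2 2 1], max=2
Drop 2: J rot3 at col 0 lands with bottom-row=0; cleared 0 line(s) (total 0); column heights now [1 3 0 2 2 1], max=3
Drop 3: I rot0 at col 2 lands with bottom-row=2; cleared 0 line(s) (total 0); column heights now [1 3 3 3 3 3], max=3
Drop 4: I rot2 at col 0 lands with bottom-row=3; cleared 0 line(s) (total 0); column heights now [4 4 4 4 3 3], max=4
Drop 5: L rot0 at col 2 lands with bottom-row=4; cleared 0 line(s) (total 0); column heights now [4 4 5 5 6 3], max=6
Drop 6: J rot0 at col 3 lands with bottom-row=6; cleared 0 line(s) (total 0); column heights now [4 4 5 8 7 7], max=8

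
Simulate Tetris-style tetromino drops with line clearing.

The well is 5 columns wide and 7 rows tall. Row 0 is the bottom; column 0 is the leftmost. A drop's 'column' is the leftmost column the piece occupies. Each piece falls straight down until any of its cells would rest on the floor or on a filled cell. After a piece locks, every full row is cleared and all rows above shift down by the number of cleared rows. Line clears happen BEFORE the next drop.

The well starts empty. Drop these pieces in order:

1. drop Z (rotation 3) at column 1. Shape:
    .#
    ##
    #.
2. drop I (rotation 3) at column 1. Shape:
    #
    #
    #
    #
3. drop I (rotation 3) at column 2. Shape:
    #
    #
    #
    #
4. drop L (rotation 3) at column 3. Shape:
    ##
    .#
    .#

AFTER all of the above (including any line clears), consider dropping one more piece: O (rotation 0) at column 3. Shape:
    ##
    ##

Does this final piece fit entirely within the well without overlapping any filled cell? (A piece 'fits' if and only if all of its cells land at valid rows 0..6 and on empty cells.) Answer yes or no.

Drop 1: Z rot3 at col 1 lands with bottom-row=0; cleared 0 line(s) (total 0); column heights now [0 2 3 0 0], max=3
Drop 2: I rot3 at col 1 lands with bottom-row=2; cleared 0 line(s) (total 0); column heights now [0 6 3 0 0], max=6
Drop 3: I rot3 at col 2 lands with bottom-row=3; cleared 0 line(s) (total 0); column heights now [0 6 7 0 0], max=7
Drop 4: L rot3 at col 3 lands with bottom-row=0; cleared 0 line(s) (total 0); column heights now [0 6 7 3 3], max=7
Test piece O rot0 at col 3 (width 2): heights before test = [0 6 7 3 3]; fits = True

Answer: yes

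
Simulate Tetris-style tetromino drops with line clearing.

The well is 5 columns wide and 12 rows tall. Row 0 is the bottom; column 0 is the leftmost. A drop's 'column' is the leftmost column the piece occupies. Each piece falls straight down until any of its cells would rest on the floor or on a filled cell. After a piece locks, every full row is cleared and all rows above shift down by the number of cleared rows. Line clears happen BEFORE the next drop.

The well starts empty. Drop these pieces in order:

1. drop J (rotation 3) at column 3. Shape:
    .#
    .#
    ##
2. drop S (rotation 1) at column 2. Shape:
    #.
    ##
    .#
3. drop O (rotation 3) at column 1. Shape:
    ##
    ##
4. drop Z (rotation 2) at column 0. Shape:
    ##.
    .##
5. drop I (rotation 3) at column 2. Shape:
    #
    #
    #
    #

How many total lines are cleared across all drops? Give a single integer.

Answer: 0

Derivation:
Drop 1: J rot3 at col 3 lands with bottom-row=0; cleared 0 line(s) (total 0); column heights now [0 0 0 1 3], max=3
Drop 2: S rot1 at col 2 lands with bottom-row=1; cleared 0 line(s) (total 0); column heights now [0 0 4 3 3], max=4
Drop 3: O rot3 at col 1 lands with bottom-row=4; cleared 0 line(s) (total 0); column heights now [0 6 6 3 3], max=6
Drop 4: Z rot2 at col 0 lands with bottom-row=6; cleared 0 line(s) (total 0); column heights now [8 8 7 3 3], max=8
Drop 5: I rot3 at col 2 lands with bottom-row=7; cleared 0 line(s) (total 0); column heights now [8 8 11 3 3], max=11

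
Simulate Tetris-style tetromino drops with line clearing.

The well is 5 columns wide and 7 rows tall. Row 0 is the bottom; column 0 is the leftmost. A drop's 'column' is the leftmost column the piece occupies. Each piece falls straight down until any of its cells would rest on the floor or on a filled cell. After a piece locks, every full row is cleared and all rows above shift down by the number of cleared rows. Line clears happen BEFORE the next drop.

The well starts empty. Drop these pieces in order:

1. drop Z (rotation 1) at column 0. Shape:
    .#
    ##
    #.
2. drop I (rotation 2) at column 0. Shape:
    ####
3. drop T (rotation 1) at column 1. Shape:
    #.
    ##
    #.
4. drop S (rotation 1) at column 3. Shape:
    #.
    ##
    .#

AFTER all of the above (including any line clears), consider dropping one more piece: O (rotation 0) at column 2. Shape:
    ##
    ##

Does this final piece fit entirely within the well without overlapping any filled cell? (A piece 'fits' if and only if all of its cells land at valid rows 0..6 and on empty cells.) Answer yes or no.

Drop 1: Z rot1 at col 0 lands with bottom-row=0; cleared 0 line(s) (total 0); column heights now [2 3 0 0 0], max=3
Drop 2: I rot2 at col 0 lands with bottom-row=3; cleared 0 line(s) (total 0); column heights now [4 4 4 4 0], max=4
Drop 3: T rot1 at col 1 lands with bottom-row=4; cleared 0 line(s) (total 0); column heights now [4 7 6 4 0], max=7
Drop 4: S rot1 at col 3 lands with bottom-row=3; cleared 1 line(s) (total 1); column heights now [2 6 5 5 4], max=6
Test piece O rot0 at col 2 (width 2): heights before test = [2 6 5 5 4]; fits = True

Answer: yes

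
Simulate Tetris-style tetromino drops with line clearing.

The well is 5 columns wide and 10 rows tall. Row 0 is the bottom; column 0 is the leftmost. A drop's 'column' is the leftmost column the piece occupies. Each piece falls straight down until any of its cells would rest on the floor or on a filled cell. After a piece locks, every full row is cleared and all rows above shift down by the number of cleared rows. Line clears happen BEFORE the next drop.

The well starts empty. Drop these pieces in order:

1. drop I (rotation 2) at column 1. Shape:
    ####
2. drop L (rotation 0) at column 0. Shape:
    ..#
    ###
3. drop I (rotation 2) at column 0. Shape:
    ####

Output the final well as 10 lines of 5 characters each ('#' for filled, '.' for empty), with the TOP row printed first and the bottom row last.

Drop 1: I rot2 at col 1 lands with bottom-row=0; cleared 0 line(s) (total 0); column heights now [0 1 1 1 1], max=1
Drop 2: L rot0 at col 0 lands with bottom-row=1; cleared 0 line(s) (total 0); column heights now [2 2 3 1 1], max=3
Drop 3: I rot2 at col 0 lands with bottom-row=3; cleared 0 line(s) (total 0); column heights now [4 4 4 4 1], max=4

Answer: .....
.....
.....
.....
.....
.....
####.
..#..
###..
.####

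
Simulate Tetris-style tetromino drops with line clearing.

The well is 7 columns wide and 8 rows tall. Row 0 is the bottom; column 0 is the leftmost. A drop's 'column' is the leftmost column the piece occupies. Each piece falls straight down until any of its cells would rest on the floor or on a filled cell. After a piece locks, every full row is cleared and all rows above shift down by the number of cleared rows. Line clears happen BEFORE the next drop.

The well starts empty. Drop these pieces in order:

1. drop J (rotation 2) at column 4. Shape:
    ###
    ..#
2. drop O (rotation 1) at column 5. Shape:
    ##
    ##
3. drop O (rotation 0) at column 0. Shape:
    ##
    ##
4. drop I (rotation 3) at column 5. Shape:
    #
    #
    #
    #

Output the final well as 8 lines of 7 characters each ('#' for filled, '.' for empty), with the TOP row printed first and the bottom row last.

Answer: .....#.
.....#.
.....#.
.....#.
.....##
.....##
##..###
##....#

Derivation:
Drop 1: J rot2 at col 4 lands with bottom-row=0; cleared 0 line(s) (total 0); column heights now [0 0 0 0 2 2 2], max=2
Drop 2: O rot1 at col 5 lands with bottom-row=2; cleared 0 line(s) (total 0); column heights now [0 0 0 0 2 4 4], max=4
Drop 3: O rot0 at col 0 lands with bottom-row=0; cleared 0 line(s) (total 0); column heights now [2 2 0 0 2 4 4], max=4
Drop 4: I rot3 at col 5 lands with bottom-row=4; cleared 0 line(s) (total 0); column heights now [2 2 0 0 2 8 4], max=8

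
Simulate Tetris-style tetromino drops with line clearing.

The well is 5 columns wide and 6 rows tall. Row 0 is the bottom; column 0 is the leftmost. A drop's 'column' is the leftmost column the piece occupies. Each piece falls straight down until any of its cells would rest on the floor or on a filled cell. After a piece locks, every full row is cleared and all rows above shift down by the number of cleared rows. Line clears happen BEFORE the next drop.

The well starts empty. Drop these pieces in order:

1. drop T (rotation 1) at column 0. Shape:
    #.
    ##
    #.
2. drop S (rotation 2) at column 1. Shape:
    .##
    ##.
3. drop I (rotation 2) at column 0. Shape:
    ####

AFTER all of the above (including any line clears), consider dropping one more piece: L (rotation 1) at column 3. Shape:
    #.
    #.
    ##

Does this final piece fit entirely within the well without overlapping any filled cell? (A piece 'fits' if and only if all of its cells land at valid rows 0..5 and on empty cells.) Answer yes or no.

Answer: no

Derivation:
Drop 1: T rot1 at col 0 lands with bottom-row=0; cleared 0 line(s) (total 0); column heights now [3 2 0 0 0], max=3
Drop 2: S rot2 at col 1 lands with bottom-row=2; cleared 0 line(s) (total 0); column heights now [3 3 4 4 0], max=4
Drop 3: I rot2 at col 0 lands with bottom-row=4; cleared 0 line(s) (total 0); column heights now [5 5 5 5 0], max=5
Test piece L rot1 at col 3 (width 2): heights before test = [5 5 5 5 0]; fits = False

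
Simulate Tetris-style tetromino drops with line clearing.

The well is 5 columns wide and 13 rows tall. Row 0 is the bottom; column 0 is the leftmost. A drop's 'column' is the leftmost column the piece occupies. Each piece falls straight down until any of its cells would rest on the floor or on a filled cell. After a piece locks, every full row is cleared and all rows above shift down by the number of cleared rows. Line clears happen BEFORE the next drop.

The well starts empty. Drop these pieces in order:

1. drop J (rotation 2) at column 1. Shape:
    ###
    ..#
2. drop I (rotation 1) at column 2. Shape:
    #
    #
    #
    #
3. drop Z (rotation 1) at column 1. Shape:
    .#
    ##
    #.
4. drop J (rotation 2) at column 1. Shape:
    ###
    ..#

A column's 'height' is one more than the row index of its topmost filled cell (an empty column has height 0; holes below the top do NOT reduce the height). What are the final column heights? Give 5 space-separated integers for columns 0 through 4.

Drop 1: J rot2 at col 1 lands with bottom-row=0; cleared 0 line(s) (total 0); column heights now [0 2 2 2 0], max=2
Drop 2: I rot1 at col 2 lands with bottom-row=2; cleared 0 line(s) (total 0); column heights now [0 2 6 2 0], max=6
Drop 3: Z rot1 at col 1 lands with bottom-row=5; cleared 0 line(s) (total 0); column heights now [0 7 8 2 0], max=8
Drop 4: J rot2 at col 1 lands with bottom-row=7; cleared 0 line(s) (total 0); column heights now [0 9 9 9 0], max=9

Answer: 0 9 9 9 0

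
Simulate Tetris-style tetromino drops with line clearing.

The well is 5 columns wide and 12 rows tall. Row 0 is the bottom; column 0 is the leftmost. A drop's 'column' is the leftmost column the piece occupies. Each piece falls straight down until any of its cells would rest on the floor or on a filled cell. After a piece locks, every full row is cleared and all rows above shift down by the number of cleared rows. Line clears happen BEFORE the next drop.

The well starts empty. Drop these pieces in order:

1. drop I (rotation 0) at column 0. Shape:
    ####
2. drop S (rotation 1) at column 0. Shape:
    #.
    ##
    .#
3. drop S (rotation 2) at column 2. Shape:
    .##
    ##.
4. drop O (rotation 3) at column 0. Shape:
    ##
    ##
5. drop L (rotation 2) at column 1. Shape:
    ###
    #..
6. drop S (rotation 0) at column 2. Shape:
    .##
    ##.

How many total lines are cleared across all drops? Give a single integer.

Answer: 0

Derivation:
Drop 1: I rot0 at col 0 lands with bottom-row=0; cleared 0 line(s) (total 0); column heights now [1 1 1 1 0], max=1
Drop 2: S rot1 at col 0 lands with bottom-row=1; cleared 0 line(s) (total 0); column heights now [4 3 1 1 0], max=4
Drop 3: S rot2 at col 2 lands with bottom-row=1; cleared 0 line(s) (total 0); column heights now [4 3 2 3 3], max=4
Drop 4: O rot3 at col 0 lands with bottom-row=4; cleared 0 line(s) (total 0); column heights now [6 6 2 3 3], max=6
Drop 5: L rot2 at col 1 lands with bottom-row=6; cleared 0 line(s) (total 0); column heights now [6 8 8 8 3], max=8
Drop 6: S rot0 at col 2 lands with bottom-row=8; cleared 0 line(s) (total 0); column heights now [6 8 9 10 10], max=10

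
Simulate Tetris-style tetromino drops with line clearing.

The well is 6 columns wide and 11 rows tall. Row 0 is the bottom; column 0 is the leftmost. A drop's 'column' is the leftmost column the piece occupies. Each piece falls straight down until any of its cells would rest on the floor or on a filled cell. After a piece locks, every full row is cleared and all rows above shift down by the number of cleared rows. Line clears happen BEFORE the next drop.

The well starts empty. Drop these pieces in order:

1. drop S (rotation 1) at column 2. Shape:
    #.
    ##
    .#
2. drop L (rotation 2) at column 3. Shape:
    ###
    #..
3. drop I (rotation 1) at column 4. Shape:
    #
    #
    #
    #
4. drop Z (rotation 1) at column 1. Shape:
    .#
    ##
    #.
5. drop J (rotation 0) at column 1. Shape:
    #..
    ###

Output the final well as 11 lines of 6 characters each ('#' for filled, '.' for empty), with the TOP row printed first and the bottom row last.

Answer: ......
......
......
....#.
.#..#.
.####.
..#.#.
.#####
.###..
..##..
...#..

Derivation:
Drop 1: S rot1 at col 2 lands with bottom-row=0; cleared 0 line(s) (total 0); column heights now [0 0 3 2 0 0], max=3
Drop 2: L rot2 at col 3 lands with bottom-row=2; cleared 0 line(s) (total 0); column heights now [0 0 3 4 4 4], max=4
Drop 3: I rot1 at col 4 lands with bottom-row=4; cleared 0 line(s) (total 0); column heights now [0 0 3 4 8 4], max=8
Drop 4: Z rot1 at col 1 lands with bottom-row=2; cleared 0 line(s) (total 0); column heights now [0 4 5 4 8 4], max=8
Drop 5: J rot0 at col 1 lands with bottom-row=5; cleared 0 line(s) (total 0); column heights now [0 7 6 6 8 4], max=8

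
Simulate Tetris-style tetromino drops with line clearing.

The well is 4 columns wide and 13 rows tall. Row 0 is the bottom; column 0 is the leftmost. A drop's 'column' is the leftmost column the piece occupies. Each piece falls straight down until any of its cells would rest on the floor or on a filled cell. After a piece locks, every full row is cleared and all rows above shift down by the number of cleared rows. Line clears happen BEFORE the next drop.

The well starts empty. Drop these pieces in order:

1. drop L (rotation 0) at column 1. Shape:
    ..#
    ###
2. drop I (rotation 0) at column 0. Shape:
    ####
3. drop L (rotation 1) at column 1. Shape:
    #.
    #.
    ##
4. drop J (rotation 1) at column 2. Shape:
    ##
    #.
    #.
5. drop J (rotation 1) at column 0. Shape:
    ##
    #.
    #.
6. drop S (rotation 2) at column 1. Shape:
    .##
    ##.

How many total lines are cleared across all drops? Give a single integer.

Drop 1: L rot0 at col 1 lands with bottom-row=0; cleared 0 line(s) (total 0); column heights now [0 1 1 2], max=2
Drop 2: I rot0 at col 0 lands with bottom-row=2; cleared 1 line(s) (total 1); column heights now [0 1 1 2], max=2
Drop 3: L rot1 at col 1 lands with bottom-row=1; cleared 0 line(s) (total 1); column heights now [0 4 2 2], max=4
Drop 4: J rot1 at col 2 lands with bottom-row=2; cleared 0 line(s) (total 1); column heights now [0 4 5 5], max=5
Drop 5: J rot1 at col 0 lands with bottom-row=2; cleared 1 line(s) (total 2); column heights now [4 4 4 2], max=4
Drop 6: S rot2 at col 1 lands with bottom-row=4; cleared 0 line(s) (total 2); column heights now [4 5 6 6], max=6

Answer: 2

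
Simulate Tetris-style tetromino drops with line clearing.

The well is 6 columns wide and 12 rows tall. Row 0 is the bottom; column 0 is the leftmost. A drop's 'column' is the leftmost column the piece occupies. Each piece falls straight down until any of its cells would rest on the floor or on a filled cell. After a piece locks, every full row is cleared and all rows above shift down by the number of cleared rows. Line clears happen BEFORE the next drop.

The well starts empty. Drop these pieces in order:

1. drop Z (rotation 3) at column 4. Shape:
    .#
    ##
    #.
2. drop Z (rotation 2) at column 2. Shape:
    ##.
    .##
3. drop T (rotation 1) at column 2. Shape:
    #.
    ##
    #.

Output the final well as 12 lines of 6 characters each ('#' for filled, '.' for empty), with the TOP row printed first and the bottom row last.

Drop 1: Z rot3 at col 4 lands with bottom-row=0; cleared 0 line(s) (total 0); column heights now [0 0 0 0 2 3], max=3
Drop 2: Z rot2 at col 2 lands with bottom-row=2; cleared 0 line(s) (total 0); column heights now [0 0 4 4 3 3], max=4
Drop 3: T rot1 at col 2 lands with bottom-row=4; cleared 0 line(s) (total 0); column heights now [0 0 7 6 3 3], max=7

Answer: ......
......
......
......
......
..#...
..##..
..#...
..##..
...###
....##
....#.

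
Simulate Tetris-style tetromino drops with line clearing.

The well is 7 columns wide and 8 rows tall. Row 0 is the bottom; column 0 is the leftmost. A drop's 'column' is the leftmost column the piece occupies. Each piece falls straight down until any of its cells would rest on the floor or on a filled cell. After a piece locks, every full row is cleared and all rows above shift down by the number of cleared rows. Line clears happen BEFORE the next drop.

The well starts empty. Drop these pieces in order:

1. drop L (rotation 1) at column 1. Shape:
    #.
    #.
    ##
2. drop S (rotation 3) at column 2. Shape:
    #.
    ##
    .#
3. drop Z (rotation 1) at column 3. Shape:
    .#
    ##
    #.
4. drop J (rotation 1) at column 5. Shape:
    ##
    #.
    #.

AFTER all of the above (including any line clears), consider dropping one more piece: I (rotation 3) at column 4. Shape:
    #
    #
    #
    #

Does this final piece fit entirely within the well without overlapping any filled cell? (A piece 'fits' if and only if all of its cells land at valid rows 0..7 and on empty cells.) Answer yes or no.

Drop 1: L rot1 at col 1 lands with bottom-row=0; cleared 0 line(s) (total 0); column heights now [0 3 1 0 0 0 0], max=3
Drop 2: S rot3 at col 2 lands with bottom-row=0; cleared 0 line(s) (total 0); column heights now [0 3 3 2 0 0 0], max=3
Drop 3: Z rot1 at col 3 lands with bottom-row=2; cleared 0 line(s) (total 0); column heights now [0 3 3 4 5 0 0], max=5
Drop 4: J rot1 at col 5 lands with bottom-row=0; cleared 0 line(s) (total 0); column heights now [0 3 3 4 5 3 3], max=5
Test piece I rot3 at col 4 (width 1): heights before test = [0 3 3 4 5 3 3]; fits = False

Answer: no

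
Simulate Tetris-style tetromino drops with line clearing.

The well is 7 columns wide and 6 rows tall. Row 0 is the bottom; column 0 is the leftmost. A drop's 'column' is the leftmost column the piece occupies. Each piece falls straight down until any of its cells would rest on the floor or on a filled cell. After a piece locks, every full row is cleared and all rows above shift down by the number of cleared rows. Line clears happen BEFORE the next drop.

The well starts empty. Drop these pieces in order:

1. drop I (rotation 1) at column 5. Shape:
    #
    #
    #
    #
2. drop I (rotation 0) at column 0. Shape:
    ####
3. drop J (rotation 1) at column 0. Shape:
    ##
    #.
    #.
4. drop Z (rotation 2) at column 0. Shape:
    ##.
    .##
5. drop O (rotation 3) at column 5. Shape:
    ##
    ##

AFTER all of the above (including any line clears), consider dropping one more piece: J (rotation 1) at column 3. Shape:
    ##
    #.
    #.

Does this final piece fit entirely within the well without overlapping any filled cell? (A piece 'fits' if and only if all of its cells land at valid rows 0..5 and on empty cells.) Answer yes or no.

Drop 1: I rot1 at col 5 lands with bottom-row=0; cleared 0 line(s) (total 0); column heights now [0 0 0 0 0 4 0], max=4
Drop 2: I rot0 at col 0 lands with bottom-row=0; cleared 0 line(s) (total 0); column heights now [1 1 1 1 0 4 0], max=4
Drop 3: J rot1 at col 0 lands with bottom-row=1; cleared 0 line(s) (total 0); column heights now [4 4 1 1 0 4 0], max=4
Drop 4: Z rot2 at col 0 lands with bottom-row=4; cleared 0 line(s) (total 0); column heights now [6 6 5 1 0 4 0], max=6
Drop 5: O rot3 at col 5 lands with bottom-row=4; cleared 0 line(s) (total 0); column heights now [6 6 5 1 0 6 6], max=6
Test piece J rot1 at col 3 (width 2): heights before test = [6 6 5 1 0 6 6]; fits = True

Answer: yes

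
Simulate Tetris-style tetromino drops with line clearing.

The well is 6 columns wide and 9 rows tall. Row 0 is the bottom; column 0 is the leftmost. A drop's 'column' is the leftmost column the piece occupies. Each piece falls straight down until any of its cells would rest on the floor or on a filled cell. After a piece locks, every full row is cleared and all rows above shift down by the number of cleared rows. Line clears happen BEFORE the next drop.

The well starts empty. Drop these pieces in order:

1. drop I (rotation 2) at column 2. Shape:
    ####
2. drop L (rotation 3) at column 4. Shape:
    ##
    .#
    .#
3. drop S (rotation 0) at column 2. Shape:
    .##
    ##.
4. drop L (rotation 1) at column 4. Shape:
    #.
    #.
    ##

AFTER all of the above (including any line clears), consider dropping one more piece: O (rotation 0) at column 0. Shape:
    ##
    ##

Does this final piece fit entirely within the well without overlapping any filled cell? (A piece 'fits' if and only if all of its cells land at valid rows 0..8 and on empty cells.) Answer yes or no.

Drop 1: I rot2 at col 2 lands with bottom-row=0; cleared 0 line(s) (total 0); column heights now [0 0 1 1 1 1], max=1
Drop 2: L rot3 at col 4 lands with bottom-row=1; cleared 0 line(s) (total 0); column heights now [0 0 1 1 4 4], max=4
Drop 3: S rot0 at col 2 lands with bottom-row=3; cleared 0 line(s) (total 0); column heights now [0 0 4 5 5 4], max=5
Drop 4: L rot1 at col 4 lands with bottom-row=5; cleared 0 line(s) (total 0); column heights now [0 0 4 5 8 6], max=8
Test piece O rot0 at col 0 (width 2): heights before test = [0 0 4 5 8 6]; fits = True

Answer: yes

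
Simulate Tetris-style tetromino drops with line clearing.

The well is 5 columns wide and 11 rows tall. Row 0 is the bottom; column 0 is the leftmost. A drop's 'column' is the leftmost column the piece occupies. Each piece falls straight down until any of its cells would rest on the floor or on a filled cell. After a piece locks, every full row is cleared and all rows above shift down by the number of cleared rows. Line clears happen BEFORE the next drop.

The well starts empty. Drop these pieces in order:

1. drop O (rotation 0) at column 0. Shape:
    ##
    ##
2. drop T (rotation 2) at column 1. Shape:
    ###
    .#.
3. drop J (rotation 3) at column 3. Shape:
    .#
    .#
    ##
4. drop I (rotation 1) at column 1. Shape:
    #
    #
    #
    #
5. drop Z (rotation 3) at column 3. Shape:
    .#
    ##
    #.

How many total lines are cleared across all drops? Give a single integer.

Drop 1: O rot0 at col 0 lands with bottom-row=0; cleared 0 line(s) (total 0); column heights now [2 2 0 0 0], max=2
Drop 2: T rot2 at col 1 lands with bottom-row=1; cleared 0 line(s) (total 0); column heights now [2 3 3 3 0], max=3
Drop 3: J rot3 at col 3 lands with bottom-row=3; cleared 0 line(s) (total 0); column heights now [2 3 3 4 6], max=6
Drop 4: I rot1 at col 1 lands with bottom-row=3; cleared 0 line(s) (total 0); column heights now [2 7 3 4 6], max=7
Drop 5: Z rot3 at col 3 lands with bottom-row=5; cleared 0 line(s) (total 0); column heights now [2 7 3 7 8], max=8

Answer: 0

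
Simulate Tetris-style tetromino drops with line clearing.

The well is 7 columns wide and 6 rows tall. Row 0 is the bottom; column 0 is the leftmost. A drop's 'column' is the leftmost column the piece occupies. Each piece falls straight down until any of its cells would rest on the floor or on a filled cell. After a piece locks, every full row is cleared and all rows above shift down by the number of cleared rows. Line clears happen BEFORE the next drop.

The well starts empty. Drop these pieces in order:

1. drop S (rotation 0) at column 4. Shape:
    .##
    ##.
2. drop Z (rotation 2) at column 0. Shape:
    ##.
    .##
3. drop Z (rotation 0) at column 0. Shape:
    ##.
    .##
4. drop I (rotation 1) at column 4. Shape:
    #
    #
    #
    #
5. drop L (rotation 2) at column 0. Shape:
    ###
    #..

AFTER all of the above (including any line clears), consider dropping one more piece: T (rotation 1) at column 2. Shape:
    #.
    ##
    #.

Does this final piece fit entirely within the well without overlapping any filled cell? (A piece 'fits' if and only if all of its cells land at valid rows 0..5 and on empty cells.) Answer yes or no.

Answer: no

Derivation:
Drop 1: S rot0 at col 4 lands with bottom-row=0; cleared 0 line(s) (total 0); column heights now [0 0 0 0 1 2 2], max=2
Drop 2: Z rot2 at col 0 lands with bottom-row=0; cleared 0 line(s) (total 0); column heights now [2 2 1 0 1 2 2], max=2
Drop 3: Z rot0 at col 0 lands with bottom-row=2; cleared 0 line(s) (total 0); column heights now [4 4 3 0 1 2 2], max=4
Drop 4: I rot1 at col 4 lands with bottom-row=1; cleared 0 line(s) (total 0); column heights now [4 4 3 0 5 2 2], max=5
Drop 5: L rot2 at col 0 lands with bottom-row=4; cleared 0 line(s) (total 0); column heights now [6 6 6 0 5 2 2], max=6
Test piece T rot1 at col 2 (width 2): heights before test = [6 6 6 0 5 2 2]; fits = False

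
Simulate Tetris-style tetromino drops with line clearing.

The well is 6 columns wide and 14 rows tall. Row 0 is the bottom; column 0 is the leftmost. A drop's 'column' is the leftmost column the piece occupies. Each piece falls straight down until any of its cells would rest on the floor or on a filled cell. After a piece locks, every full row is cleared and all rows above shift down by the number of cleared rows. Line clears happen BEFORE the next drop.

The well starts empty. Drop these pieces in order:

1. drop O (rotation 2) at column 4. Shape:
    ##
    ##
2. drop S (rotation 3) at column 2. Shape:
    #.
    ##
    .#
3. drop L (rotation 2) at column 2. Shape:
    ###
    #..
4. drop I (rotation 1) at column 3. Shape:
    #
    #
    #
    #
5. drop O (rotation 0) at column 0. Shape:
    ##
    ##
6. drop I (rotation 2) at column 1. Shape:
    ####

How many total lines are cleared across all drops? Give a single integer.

Drop 1: O rot2 at col 4 lands with bottom-row=0; cleared 0 line(s) (total 0); column heights now [0 0 0 0 2 2], max=2
Drop 2: S rot3 at col 2 lands with bottom-row=0; cleared 0 line(s) (total 0); column heights now [0 0 3 2 2 2], max=3
Drop 3: L rot2 at col 2 lands with bottom-row=3; cleared 0 line(s) (total 0); column heights now [0 0 5 5 5 2], max=5
Drop 4: I rot1 at col 3 lands with bottom-row=5; cleared 0 line(s) (total 0); column heights now [0 0 5 9 5 2], max=9
Drop 5: O rot0 at col 0 lands with bottom-row=0; cleared 1 line(s) (total 1); column heights now [1 1 4 8 4 1], max=8
Drop 6: I rot2 at col 1 lands with bottom-row=8; cleared 0 line(s) (total 1); column heights now [1 9 9 9 9 1], max=9

Answer: 1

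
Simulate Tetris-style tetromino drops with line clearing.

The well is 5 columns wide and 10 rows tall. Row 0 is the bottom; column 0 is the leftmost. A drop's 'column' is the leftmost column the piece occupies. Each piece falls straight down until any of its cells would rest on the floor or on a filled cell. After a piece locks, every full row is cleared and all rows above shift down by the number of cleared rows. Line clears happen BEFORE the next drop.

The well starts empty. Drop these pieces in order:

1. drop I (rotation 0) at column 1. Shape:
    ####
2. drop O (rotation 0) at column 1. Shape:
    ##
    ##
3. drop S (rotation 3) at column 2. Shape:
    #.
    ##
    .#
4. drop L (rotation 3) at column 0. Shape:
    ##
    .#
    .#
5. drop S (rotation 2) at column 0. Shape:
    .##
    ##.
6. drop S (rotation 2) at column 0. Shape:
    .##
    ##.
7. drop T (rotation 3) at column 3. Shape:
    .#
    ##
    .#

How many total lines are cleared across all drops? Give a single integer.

Answer: 0

Derivation:
Drop 1: I rot0 at col 1 lands with bottom-row=0; cleared 0 line(s) (total 0); column heights now [0 1 1 1 1], max=1
Drop 2: O rot0 at col 1 lands with bottom-row=1; cleared 0 line(s) (total 0); column heights now [0 3 3 1 1], max=3
Drop 3: S rot3 at col 2 lands with bottom-row=2; cleared 0 line(s) (total 0); column heights now [0 3 5 4 1], max=5
Drop 4: L rot3 at col 0 lands with bottom-row=3; cleared 0 line(s) (total 0); column heights now [6 6 5 4 1], max=6
Drop 5: S rot2 at col 0 lands with bottom-row=6; cleared 0 line(s) (total 0); column heights now [7 8 8 4 1], max=8
Drop 6: S rot2 at col 0 lands with bottom-row=8; cleared 0 line(s) (total 0); column heights now [9 10 10 4 1], max=10
Drop 7: T rot3 at col 3 lands with bottom-row=3; cleared 0 line(s) (total 0); column heights now [9 10 10 5 6], max=10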